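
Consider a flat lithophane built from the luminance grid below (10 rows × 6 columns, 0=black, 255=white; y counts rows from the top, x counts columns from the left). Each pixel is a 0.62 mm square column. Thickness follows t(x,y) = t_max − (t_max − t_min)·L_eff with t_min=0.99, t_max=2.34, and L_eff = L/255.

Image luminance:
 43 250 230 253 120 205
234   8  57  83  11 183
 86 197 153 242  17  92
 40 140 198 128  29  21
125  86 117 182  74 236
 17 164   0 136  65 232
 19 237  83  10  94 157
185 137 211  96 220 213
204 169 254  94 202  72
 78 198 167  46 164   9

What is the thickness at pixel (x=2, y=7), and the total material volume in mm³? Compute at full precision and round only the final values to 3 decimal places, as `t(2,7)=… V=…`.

t(2,7)=1.223 V=38.151

span = t_max - t_min = 2.34 - 0.99 = 1.350
L(2,7) = 211, L_eff = 211/255 = 0.827451
t(2,7) = 2.34 - 1.350·0.827451 = 1.223
Σt over all 10·6 pixels = 168723/1700 ≈ 99.2488235
V = pitch²·Σt = 0.62²·168723/1700 = 38.151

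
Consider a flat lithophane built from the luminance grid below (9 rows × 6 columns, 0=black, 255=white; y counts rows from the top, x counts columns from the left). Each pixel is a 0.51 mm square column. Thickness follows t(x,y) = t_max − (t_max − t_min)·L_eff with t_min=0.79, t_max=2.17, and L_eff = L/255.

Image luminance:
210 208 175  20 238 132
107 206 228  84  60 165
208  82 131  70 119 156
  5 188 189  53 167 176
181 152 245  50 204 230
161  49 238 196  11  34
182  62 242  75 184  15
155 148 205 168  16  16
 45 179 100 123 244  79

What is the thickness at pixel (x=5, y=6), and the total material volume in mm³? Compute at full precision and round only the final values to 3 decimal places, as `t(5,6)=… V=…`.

span = t_max - t_min = 2.17 - 0.79 = 1.380
L(5,6) = 15, L_eff = 15/255 = 0.058824
t(5,6) = 2.17 - 1.380·0.058824 = 2.089
Σt over all 9·6 pixels = 328597/4250 ≈ 77.3169412
V = pitch²·Σt = 0.51²·328597/4250 = 20.110

t(5,6)=2.089 V=20.110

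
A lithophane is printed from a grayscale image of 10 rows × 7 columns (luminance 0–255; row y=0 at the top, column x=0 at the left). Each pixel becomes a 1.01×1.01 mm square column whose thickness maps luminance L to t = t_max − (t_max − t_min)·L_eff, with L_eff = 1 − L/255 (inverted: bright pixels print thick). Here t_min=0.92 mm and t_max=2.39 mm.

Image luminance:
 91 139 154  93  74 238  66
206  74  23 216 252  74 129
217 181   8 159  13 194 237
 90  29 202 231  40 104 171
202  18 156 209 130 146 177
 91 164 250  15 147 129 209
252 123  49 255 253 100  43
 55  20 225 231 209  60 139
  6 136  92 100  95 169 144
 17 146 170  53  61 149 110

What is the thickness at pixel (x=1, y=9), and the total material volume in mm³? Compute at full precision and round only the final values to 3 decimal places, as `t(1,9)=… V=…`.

span = t_max - t_min = 2.39 - 0.92 = 1.470
L(1,9) = 146, L_eff = 1 - 146/255 = 0.427451 (inverted)
t(1,9) = 2.39 - 1.470·0.427451 = 1.762
Σt over all 10·7 pixels = 99869/850 ≈ 117.4929412
V = pitch²·Σt = 1.01²·99869/850 = 119.855

t(1,9)=1.762 V=119.855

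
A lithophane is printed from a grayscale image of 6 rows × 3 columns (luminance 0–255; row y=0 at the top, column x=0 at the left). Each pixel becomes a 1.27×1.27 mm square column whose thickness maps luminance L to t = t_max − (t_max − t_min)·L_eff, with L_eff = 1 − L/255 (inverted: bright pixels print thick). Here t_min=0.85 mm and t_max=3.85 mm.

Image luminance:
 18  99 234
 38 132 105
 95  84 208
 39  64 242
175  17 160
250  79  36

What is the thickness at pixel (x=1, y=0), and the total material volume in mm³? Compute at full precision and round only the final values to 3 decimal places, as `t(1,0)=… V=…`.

span = t_max - t_min = 3.85 - 0.85 = 3.000
L(1,0) = 99, L_eff = 1 - 99/255 = 0.611765 (inverted)
t(1,0) = 3.85 - 3.000·0.611765 = 2.015
Σt over all 6·3 pixels = 6751/170 ≈ 39.7117647
V = pitch²·Σt = 1.27²·6751/170 = 64.051

t(1,0)=2.015 V=64.051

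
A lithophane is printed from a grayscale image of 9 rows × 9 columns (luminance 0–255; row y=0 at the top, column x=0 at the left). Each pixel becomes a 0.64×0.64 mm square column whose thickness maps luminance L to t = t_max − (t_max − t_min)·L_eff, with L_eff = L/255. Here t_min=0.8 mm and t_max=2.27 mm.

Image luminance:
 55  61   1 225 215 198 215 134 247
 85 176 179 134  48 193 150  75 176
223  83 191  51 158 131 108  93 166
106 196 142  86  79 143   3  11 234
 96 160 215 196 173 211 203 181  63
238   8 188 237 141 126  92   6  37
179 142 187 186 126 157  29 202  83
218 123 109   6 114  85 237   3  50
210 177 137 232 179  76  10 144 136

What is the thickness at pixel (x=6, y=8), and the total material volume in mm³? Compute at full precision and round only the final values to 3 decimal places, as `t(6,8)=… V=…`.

t(6,8)=2.212 V=49.625

span = t_max - t_min = 2.27 - 0.8 = 1.470
L(6,8) = 10, L_eff = 10/255 = 0.039216
t(6,8) = 2.27 - 1.470·0.039216 = 2.212
Σt over all 9·9 pixels = 257456/2125 ≈ 121.1557647
V = pitch²·Σt = 0.64²·257456/2125 = 49.625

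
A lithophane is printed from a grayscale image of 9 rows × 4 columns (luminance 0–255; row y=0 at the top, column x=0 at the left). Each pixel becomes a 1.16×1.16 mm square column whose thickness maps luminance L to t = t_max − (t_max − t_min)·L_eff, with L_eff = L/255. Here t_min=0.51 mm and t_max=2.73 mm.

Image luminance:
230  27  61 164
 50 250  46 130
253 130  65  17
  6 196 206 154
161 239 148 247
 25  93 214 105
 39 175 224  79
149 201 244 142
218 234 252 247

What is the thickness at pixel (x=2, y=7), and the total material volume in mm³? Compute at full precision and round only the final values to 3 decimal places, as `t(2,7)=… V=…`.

t(2,7)=0.606 V=68.741

span = t_max - t_min = 2.73 - 0.51 = 2.220
L(2,7) = 244, L_eff = 244/255 = 0.956863
t(2,7) = 2.73 - 2.220·0.956863 = 0.606
Σt over all 9·4 pixels = 217113/4250 ≈ 51.0854118
V = pitch²·Σt = 1.16²·217113/4250 = 68.741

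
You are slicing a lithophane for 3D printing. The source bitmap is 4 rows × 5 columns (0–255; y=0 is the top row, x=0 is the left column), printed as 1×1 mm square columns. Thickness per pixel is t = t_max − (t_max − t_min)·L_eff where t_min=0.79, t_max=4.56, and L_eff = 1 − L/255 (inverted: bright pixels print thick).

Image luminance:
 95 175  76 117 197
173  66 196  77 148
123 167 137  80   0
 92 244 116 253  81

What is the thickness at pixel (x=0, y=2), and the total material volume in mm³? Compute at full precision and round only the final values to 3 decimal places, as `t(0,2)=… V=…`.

t(0,2)=2.608 V=54.431

span = t_max - t_min = 4.56 - 0.79 = 3.770
L(0,2) = 123, L_eff = 1 - 123/255 = 0.517647 (inverted)
t(0,2) = 4.56 - 3.770·0.517647 = 2.608
Σt over all 4·5 pixels = 462667/8500 ≈ 54.4314118
V = pitch²·Σt = 1²·462667/8500 = 54.431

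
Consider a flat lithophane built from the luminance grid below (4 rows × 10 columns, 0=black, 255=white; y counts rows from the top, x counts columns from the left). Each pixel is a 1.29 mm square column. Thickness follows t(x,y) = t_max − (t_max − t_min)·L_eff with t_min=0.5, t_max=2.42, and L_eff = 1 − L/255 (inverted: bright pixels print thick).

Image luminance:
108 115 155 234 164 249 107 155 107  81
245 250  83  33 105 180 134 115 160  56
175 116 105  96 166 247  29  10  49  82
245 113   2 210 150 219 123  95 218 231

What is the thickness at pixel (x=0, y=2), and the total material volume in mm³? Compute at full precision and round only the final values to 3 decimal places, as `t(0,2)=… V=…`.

t(0,2)=1.818 V=102.408

span = t_max - t_min = 2.42 - 0.5 = 1.920
L(0,2) = 175, L_eff = 1 - 175/255 = 0.313725 (inverted)
t(0,2) = 2.42 - 1.920·0.313725 = 1.818
Σt over all 4·10 pixels = 130772/2125 ≈ 61.5397647
V = pitch²·Σt = 1.29²·130772/2125 = 102.408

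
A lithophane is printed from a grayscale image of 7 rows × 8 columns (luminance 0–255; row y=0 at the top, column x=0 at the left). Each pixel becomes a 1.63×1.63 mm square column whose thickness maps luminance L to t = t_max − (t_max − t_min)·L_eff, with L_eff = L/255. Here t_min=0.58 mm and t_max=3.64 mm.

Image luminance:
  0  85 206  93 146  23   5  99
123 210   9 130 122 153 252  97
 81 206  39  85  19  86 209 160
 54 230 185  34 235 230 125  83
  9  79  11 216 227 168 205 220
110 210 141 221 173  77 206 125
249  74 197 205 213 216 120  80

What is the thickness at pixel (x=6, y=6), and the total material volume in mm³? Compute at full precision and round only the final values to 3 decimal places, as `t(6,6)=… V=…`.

t(6,6)=2.200 V=300.357

span = t_max - t_min = 3.64 - 0.58 = 3.060
L(6,6) = 120, L_eff = 120/255 = 0.470588
t(6,6) = 3.64 - 3.060·0.470588 = 2.200
Σt over all 7·8 pixels = 113.048
V = pitch²·Σt = 1.63²·113.048 = 300.357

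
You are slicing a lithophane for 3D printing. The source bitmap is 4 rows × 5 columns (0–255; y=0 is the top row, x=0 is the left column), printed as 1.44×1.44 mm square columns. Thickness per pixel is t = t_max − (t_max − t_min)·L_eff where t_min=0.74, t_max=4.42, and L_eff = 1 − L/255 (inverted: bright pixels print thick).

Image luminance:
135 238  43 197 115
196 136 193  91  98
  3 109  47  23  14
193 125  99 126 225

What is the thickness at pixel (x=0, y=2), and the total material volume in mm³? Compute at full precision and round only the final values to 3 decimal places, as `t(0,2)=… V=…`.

span = t_max - t_min = 4.42 - 0.74 = 3.680
L(0,2) = 3, L_eff = 1 - 3/255 = 0.988235 (inverted)
t(0,2) = 4.42 - 3.680·0.988235 = 0.783
Σt over all 4·5 pixels = 105234/2125 ≈ 49.5218824
V = pitch²·Σt = 1.44²·105234/2125 = 102.689

t(0,2)=0.783 V=102.689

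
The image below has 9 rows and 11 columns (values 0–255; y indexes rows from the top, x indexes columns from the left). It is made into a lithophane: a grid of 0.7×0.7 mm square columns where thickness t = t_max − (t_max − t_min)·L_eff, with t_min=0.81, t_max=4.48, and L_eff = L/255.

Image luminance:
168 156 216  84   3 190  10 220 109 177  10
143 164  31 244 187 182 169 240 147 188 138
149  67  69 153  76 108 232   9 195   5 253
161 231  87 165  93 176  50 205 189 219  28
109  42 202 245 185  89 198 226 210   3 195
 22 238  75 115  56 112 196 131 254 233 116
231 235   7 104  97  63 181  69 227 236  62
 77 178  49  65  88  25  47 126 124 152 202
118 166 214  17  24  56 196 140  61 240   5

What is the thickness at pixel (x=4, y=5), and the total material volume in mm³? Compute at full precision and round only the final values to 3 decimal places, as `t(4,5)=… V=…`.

t(4,5)=3.674 V=124.025

span = t_max - t_min = 4.48 - 0.81 = 3.670
L(4,5) = 56, L_eff = 56/255 = 0.219608
t(4,5) = 4.48 - 3.670·0.219608 = 3.674
Σt over all 9·11 pixels = 43029/170 ≈ 253.1117647
V = pitch²·Σt = 0.7²·43029/170 = 124.025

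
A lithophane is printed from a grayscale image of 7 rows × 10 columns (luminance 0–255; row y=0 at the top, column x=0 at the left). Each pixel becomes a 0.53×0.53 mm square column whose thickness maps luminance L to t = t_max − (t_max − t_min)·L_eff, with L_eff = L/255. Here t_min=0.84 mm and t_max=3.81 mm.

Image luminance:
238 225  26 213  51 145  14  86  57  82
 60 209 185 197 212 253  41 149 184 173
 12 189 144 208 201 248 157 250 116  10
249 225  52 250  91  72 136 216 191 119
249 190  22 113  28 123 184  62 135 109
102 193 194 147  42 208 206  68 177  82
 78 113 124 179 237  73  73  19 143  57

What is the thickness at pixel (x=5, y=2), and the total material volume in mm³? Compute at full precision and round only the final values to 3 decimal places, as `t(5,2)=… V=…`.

t(5,2)=0.922 V=43.292

span = t_max - t_min = 3.81 - 0.84 = 2.970
L(5,2) = 248, L_eff = 248/255 = 0.972549
t(5,2) = 3.81 - 2.970·0.972549 = 0.922
Σt over all 7·10 pixels = 327504/2125 ≈ 154.1195294
V = pitch²·Σt = 0.53²·327504/2125 = 43.292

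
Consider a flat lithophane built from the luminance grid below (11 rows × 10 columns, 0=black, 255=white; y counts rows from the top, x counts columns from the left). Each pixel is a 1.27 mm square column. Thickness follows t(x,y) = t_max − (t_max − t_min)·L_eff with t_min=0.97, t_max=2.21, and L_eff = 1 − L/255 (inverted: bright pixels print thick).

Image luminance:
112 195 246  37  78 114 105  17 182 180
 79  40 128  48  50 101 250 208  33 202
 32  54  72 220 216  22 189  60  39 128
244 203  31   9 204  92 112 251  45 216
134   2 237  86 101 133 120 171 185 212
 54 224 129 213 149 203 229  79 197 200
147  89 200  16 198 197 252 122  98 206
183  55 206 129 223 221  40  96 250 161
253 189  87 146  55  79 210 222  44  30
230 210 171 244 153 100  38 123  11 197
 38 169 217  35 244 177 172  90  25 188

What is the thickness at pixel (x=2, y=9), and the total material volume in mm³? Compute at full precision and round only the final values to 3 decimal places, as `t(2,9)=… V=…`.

span = t_max - t_min = 2.21 - 0.97 = 1.240
L(2,9) = 171, L_eff = 1 - 171/255 = 0.329412 (inverted)
t(2,9) = 2.21 - 1.240·0.329412 = 1.802
Σt over all 11·10 pixels = 766327/4250 ≈ 180.3122353
V = pitch²·Σt = 1.27²·766327/4250 = 290.826

t(2,9)=1.802 V=290.826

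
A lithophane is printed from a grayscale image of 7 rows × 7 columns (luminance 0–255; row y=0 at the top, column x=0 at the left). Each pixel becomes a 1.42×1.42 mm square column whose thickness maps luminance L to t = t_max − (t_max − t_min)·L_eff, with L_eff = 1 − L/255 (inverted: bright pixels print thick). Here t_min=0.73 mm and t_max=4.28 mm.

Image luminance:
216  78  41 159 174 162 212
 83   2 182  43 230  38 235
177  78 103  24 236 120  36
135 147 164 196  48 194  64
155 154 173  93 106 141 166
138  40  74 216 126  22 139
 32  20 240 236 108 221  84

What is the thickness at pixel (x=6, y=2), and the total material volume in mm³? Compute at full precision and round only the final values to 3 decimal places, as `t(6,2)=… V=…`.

span = t_max - t_min = 4.28 - 0.73 = 3.550
L(6,2) = 36, L_eff = 1 - 36/255 = 0.858824 (inverted)
t(6,2) = 4.28 - 3.550·0.858824 = 1.231
Σt over all 7·7 pixels = 104493/850 ≈ 122.9329412
V = pitch²·Σt = 1.42²·104493/850 = 247.882

t(6,2)=1.231 V=247.882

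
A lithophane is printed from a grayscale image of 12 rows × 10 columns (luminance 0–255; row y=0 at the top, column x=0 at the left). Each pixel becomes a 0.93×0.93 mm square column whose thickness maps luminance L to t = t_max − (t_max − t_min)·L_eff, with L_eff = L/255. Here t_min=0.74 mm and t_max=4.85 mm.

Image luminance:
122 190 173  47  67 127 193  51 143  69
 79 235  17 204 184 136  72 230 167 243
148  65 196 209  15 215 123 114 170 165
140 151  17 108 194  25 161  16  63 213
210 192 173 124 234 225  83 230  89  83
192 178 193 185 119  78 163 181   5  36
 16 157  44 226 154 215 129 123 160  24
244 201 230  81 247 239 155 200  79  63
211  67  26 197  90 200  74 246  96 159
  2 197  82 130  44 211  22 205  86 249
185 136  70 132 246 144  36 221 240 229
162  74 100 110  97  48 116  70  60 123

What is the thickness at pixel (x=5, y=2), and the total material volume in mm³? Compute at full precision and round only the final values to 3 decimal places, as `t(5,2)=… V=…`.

t(5,2)=1.385 V=274.614

span = t_max - t_min = 4.85 - 0.74 = 4.110
L(5,2) = 215, L_eff = 215/255 = 0.843137
t(5,2) = 4.85 - 4.110·0.843137 = 1.385
Σt over all 12·10 pixels = 269883/850 ≈ 317.5094118
V = pitch²·Σt = 0.93²·269883/850 = 274.614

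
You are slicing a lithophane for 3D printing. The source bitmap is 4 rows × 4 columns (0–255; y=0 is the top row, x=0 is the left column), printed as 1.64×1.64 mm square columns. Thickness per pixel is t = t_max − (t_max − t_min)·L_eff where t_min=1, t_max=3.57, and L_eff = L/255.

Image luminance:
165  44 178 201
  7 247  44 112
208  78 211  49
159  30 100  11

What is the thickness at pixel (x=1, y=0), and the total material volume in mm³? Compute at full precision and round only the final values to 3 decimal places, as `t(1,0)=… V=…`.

t(1,0)=3.127 V=103.645

span = t_max - t_min = 3.57 - 1 = 2.570
L(1,0) = 44, L_eff = 44/255 = 0.172549
t(1,0) = 3.57 - 2.570·0.172549 = 3.127
Σt over all 4·4 pixels = 245663/6375 ≈ 38.5353725
V = pitch²·Σt = 1.64²·245663/6375 = 103.645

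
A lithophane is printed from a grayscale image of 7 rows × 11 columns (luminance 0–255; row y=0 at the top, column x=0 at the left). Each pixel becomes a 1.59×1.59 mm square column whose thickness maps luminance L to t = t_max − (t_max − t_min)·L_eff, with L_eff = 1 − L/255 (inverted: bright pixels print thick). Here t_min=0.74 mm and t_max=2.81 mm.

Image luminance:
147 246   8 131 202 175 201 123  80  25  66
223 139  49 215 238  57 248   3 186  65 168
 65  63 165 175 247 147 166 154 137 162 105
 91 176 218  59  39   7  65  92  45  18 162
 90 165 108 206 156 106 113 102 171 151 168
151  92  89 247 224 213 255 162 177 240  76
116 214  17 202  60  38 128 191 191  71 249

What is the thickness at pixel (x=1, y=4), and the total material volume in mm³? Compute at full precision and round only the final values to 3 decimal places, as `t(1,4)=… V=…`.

span = t_max - t_min = 2.81 - 0.74 = 2.070
L(1,4) = 165, L_eff = 1 - 165/255 = 0.352941 (inverted)
t(1,4) = 2.81 - 2.070·0.352941 = 2.079
Σt over all 7·11 pixels = 604139/4250 ≈ 142.1503529
V = pitch²·Σt = 1.59²·604139/4250 = 359.370

t(1,4)=2.079 V=359.370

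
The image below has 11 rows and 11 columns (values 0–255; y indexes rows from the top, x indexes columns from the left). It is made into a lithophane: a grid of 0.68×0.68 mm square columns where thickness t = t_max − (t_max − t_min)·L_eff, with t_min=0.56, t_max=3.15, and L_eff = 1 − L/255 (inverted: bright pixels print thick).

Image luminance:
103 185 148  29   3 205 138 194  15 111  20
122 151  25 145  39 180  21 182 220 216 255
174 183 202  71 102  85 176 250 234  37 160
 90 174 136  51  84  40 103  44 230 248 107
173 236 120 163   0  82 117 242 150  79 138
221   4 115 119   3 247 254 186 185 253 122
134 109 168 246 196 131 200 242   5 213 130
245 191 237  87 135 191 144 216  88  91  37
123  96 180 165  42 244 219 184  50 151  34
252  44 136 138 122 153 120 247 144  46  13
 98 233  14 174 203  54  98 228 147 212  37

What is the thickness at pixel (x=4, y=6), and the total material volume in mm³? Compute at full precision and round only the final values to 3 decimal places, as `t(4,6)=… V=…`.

span = t_max - t_min = 3.15 - 0.56 = 2.590
L(4,6) = 196, L_eff = 1 - 196/255 = 0.231373 (inverted)
t(4,6) = 3.15 - 2.590·0.231373 = 2.551
Σt over all 11·11 pixels = 1010331/4250 ≈ 237.7249412
V = pitch²·Σt = 0.68²·1010331/4250 = 109.924

t(4,6)=2.551 V=109.924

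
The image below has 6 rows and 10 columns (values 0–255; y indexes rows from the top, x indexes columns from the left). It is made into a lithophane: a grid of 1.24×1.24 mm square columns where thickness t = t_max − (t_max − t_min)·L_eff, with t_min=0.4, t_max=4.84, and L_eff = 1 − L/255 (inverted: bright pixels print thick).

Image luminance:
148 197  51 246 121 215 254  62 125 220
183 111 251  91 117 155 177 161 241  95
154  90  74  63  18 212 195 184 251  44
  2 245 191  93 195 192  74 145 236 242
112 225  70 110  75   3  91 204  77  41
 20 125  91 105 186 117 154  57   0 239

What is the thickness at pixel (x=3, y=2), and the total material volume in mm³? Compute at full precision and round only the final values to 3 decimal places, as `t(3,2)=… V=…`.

t(3,2)=1.497 V=257.051

span = t_max - t_min = 4.84 - 0.4 = 4.440
L(3,2) = 63, L_eff = 1 - 63/255 = 0.752941 (inverted)
t(3,2) = 4.84 - 4.440·0.752941 = 1.497
Σt over all 6·10 pixels = 355251/2125 ≈ 167.1769412
V = pitch²·Σt = 1.24²·355251/2125 = 257.051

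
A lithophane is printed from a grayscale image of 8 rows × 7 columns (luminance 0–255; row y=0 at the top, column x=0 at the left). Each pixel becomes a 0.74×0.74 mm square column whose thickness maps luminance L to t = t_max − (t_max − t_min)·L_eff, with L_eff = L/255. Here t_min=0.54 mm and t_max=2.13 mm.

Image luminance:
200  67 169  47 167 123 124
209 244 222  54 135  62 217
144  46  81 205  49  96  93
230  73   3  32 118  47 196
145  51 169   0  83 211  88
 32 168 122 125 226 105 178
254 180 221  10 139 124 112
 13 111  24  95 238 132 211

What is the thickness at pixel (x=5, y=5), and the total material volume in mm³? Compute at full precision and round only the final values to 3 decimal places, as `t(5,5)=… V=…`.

t(5,5)=1.475 V=41.348

span = t_max - t_min = 2.13 - 0.54 = 1.590
L(5,5) = 105, L_eff = 105/255 = 0.411765
t(5,5) = 2.13 - 1.590·0.411765 = 1.475
Σt over all 8·7 pixels = 32091/425 ≈ 75.5082353
V = pitch²·Σt = 0.74²·32091/425 = 41.348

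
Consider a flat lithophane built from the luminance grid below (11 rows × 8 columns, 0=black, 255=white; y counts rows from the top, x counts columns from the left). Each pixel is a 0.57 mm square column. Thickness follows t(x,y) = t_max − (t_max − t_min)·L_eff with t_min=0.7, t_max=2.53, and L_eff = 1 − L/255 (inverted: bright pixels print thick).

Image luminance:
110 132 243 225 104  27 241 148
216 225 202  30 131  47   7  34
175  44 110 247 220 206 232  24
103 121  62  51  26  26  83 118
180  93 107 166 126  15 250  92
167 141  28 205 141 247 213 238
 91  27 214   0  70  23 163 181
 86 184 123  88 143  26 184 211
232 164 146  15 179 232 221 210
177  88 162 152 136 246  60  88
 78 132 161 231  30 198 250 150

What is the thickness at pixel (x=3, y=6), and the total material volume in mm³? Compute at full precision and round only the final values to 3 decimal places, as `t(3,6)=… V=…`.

span = t_max - t_min = 2.53 - 0.7 = 1.830
L(3,6) = 0, L_eff = 1 - 0/255 = 1.000000 (inverted)
t(3,6) = 2.53 - 1.830·1.000000 = 0.700
Σt over all 11·8 pixels = 1251391/8500 ≈ 147.2224706
V = pitch²·Σt = 0.57²·1251391/8500 = 47.833

t(3,6)=0.700 V=47.833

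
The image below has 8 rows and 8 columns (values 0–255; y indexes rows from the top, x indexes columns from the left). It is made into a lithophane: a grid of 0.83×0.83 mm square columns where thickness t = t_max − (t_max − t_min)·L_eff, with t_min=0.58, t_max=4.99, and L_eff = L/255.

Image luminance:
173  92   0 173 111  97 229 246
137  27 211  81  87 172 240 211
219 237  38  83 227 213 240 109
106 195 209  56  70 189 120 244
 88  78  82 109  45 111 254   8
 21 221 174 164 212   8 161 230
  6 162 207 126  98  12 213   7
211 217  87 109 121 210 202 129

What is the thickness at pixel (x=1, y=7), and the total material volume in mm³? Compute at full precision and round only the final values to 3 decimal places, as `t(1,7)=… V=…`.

t(1,7)=1.237 V=113.675

span = t_max - t_min = 4.99 - 0.58 = 4.410
L(1,7) = 217, L_eff = 217/255 = 0.850980
t(1,7) = 4.99 - 4.410·0.850980 = 1.237
Σt over all 8·8 pixels = 165.01
V = pitch²·Σt = 0.83²·165.01 = 113.675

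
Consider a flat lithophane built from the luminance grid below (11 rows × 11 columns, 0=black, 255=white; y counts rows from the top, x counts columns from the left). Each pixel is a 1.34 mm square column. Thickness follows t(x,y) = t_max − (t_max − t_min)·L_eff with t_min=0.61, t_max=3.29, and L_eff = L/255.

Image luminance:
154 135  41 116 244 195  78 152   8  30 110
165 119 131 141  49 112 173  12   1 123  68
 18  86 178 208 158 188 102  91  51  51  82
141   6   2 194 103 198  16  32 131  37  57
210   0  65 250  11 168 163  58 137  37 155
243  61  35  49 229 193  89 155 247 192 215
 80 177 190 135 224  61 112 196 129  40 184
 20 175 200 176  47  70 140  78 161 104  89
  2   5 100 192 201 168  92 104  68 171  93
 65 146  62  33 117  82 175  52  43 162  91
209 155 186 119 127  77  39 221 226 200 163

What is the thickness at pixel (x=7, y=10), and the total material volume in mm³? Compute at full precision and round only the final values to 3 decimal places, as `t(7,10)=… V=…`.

t(7,10)=0.967 V=447.157

span = t_max - t_min = 3.29 - 0.61 = 2.680
L(7,10) = 221, L_eff = 221/255 = 0.866667
t(7,10) = 3.29 - 2.680·0.866667 = 0.967
Σt over all 11·11 pixels = 6350251/25500 ≈ 249.0294510
V = pitch²·Σt = 1.34²·6350251/25500 = 447.157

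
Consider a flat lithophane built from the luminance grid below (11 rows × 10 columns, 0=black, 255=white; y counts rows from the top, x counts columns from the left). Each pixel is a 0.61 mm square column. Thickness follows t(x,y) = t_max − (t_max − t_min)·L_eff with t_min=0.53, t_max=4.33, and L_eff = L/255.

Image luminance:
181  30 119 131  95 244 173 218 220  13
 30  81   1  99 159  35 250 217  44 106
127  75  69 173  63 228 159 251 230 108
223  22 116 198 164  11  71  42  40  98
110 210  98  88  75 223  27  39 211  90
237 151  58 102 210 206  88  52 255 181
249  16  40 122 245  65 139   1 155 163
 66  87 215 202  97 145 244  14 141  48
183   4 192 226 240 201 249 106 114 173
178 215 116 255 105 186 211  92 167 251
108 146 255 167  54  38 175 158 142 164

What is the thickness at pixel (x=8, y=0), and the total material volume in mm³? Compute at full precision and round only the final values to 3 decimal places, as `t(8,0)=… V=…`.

span = t_max - t_min = 4.33 - 0.53 = 3.800
L(8,0) = 220, L_eff = 220/255 = 0.862745
t(8,0) = 4.33 - 3.800·0.862745 = 1.052
Σt over all 11·10 pixels = 129293/510 ≈ 253.5156863
V = pitch²·Σt = 0.61²·129293/510 = 94.333

t(8,0)=1.052 V=94.333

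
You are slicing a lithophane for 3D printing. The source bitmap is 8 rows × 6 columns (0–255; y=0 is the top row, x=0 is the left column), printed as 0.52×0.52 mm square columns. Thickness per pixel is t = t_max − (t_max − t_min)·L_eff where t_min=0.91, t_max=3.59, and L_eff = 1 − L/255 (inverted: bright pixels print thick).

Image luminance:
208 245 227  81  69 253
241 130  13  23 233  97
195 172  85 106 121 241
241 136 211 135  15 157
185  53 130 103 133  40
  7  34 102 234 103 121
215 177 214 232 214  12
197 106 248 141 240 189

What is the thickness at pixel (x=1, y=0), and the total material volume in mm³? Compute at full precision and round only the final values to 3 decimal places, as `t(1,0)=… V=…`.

span = t_max - t_min = 3.59 - 0.91 = 2.680
L(1,0) = 245, L_eff = 1 - 245/255 = 0.039216 (inverted)
t(1,0) = 3.59 - 2.680·0.039216 = 3.485
Σt over all 8·6 pixels = 50121/425 ≈ 117.9317647
V = pitch²·Σt = 0.52²·50121/425 = 31.889

t(1,0)=3.485 V=31.889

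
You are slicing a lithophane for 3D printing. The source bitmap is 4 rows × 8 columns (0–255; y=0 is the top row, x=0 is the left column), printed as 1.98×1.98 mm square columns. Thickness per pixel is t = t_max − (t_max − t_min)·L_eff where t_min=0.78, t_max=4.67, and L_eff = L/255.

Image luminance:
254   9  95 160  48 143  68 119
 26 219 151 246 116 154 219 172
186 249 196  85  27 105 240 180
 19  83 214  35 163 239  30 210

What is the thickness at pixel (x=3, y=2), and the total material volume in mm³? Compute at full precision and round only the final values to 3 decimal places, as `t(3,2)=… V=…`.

span = t_max - t_min = 4.67 - 0.78 = 3.890
L(3,2) = 85, L_eff = 85/255 = 0.333333
t(3,2) = 4.67 - 3.890·0.333333 = 3.373
Σt over all 4·8 pixels = 103789/1275 ≈ 81.4031373
V = pitch²·Σt = 1.98²·103789/1275 = 319.133

t(3,2)=3.373 V=319.133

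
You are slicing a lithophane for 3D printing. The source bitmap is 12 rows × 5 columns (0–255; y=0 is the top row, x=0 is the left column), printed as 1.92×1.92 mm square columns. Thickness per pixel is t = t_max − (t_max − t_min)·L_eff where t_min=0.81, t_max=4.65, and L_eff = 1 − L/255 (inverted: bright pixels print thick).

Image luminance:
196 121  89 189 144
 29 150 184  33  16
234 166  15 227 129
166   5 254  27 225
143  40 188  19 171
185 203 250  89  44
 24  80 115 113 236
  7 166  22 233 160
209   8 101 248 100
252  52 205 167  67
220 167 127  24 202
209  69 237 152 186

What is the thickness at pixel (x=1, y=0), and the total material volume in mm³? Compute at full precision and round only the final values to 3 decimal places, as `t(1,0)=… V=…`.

span = t_max - t_min = 4.65 - 0.81 = 3.840
L(1,0) = 121, L_eff = 1 - 121/255 = 0.525490 (inverted)
t(1,0) = 4.65 - 3.840·0.525490 = 2.632
Σt over all 12·5 pixels = 362123/2125 ≈ 170.4108235
V = pitch²·Σt = 1.92²·362123/2125 = 628.202

t(1,0)=2.632 V=628.202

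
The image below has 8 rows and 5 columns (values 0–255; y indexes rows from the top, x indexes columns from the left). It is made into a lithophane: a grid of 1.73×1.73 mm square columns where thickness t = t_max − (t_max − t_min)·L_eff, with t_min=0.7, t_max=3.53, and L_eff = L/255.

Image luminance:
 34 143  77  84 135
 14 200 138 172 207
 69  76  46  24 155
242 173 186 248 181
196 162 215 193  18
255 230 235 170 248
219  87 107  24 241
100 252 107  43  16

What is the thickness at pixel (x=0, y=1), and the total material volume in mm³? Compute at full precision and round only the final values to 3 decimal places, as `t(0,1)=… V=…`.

span = t_max - t_min = 3.53 - 0.7 = 2.830
L(0,1) = 14, L_eff = 14/255 = 0.054902
t(0,1) = 3.53 - 2.830·0.054902 = 3.375
Σt over all 8·5 pixels = 990637/12750 ≈ 77.6970196
V = pitch²·Σt = 1.73²·990637/12750 = 232.539

t(0,1)=3.375 V=232.539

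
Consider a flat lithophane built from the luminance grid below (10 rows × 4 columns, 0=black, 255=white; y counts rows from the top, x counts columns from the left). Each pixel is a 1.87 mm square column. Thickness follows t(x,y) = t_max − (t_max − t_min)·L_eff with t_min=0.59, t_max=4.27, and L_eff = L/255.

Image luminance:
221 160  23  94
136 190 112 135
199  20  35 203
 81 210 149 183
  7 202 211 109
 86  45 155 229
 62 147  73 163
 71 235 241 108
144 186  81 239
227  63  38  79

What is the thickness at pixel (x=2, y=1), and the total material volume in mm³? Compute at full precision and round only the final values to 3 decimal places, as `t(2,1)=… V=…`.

span = t_max - t_min = 4.27 - 0.59 = 3.680
L(2,1) = 112, L_eff = 112/255 = 0.439216
t(2,1) = 4.27 - 3.680·0.439216 = 2.654
Σt over all 10·4 pixels = 198822/2125 ≈ 93.5632941
V = pitch²·Σt = 1.87²·198822/2125 = 327.181

t(2,1)=2.654 V=327.181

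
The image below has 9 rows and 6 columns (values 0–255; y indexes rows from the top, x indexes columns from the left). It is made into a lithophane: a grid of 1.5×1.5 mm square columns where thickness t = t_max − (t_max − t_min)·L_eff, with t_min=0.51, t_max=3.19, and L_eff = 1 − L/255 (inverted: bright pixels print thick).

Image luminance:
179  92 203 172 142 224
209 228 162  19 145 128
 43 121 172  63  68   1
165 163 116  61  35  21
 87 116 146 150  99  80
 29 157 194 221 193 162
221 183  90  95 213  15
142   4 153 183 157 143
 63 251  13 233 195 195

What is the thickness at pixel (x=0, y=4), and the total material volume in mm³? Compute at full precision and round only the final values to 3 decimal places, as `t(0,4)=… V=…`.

span = t_max - t_min = 3.19 - 0.51 = 2.680
L(0,4) = 87, L_eff = 1 - 87/255 = 0.658824 (inverted)
t(0,4) = 3.19 - 2.680·0.658824 = 1.424
Σt over all 9·6 pixels = 260909/2550 ≈ 102.3172549
V = pitch²·Σt = 1.5²·260909/2550 = 230.214

t(0,4)=1.424 V=230.214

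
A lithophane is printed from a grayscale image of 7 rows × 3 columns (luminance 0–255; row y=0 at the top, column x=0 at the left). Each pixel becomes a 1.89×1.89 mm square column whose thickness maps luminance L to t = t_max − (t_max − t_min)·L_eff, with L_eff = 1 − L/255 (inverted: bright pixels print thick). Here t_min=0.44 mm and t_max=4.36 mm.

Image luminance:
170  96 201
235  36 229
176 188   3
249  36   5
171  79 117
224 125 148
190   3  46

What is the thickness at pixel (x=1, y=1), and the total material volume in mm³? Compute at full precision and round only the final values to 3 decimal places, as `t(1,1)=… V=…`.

t(1,1)=0.993 V=182.752

span = t_max - t_min = 4.36 - 0.44 = 3.920
L(1,1) = 36, L_eff = 1 - 36/255 = 0.858824 (inverted)
t(1,1) = 4.36 - 3.920·0.858824 = 0.993
Σt over all 7·3 pixels = 108717/2125 ≈ 51.1609412
V = pitch²·Σt = 1.89²·108717/2125 = 182.752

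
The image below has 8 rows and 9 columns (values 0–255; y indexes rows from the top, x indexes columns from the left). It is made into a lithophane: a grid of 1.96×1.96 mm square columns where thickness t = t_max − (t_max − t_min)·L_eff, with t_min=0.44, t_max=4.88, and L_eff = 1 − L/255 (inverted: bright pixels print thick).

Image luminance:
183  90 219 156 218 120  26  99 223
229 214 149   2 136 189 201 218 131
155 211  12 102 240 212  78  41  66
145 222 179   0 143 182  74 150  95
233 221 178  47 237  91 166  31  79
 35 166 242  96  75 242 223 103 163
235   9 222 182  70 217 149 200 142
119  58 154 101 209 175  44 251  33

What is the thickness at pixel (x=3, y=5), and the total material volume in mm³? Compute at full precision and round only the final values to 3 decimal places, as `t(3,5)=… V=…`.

span = t_max - t_min = 4.88 - 0.44 = 4.440
L(3,5) = 96, L_eff = 1 - 96/255 = 0.623529 (inverted)
t(3,5) = 4.88 - 4.440·0.623529 = 2.112
Σt over all 8·9 pixels = 448716/2125 ≈ 211.1604706
V = pitch²·Σt = 1.96²·448716/2125 = 811.194

t(3,5)=2.112 V=811.194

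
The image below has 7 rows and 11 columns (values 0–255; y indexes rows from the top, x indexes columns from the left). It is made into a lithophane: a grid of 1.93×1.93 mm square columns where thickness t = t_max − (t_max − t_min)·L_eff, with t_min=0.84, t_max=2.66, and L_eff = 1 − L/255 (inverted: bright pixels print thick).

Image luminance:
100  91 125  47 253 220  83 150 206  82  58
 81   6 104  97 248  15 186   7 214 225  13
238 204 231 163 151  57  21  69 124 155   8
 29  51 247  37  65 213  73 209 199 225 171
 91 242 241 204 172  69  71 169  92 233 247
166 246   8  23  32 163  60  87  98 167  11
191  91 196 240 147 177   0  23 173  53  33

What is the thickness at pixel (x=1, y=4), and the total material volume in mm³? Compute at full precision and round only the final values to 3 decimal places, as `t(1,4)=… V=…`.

t(1,4)=2.567 V=500.588

span = t_max - t_min = 2.66 - 0.84 = 1.820
L(1,4) = 242, L_eff = 1 - 242/255 = 0.050980 (inverted)
t(1,4) = 2.66 - 1.820·0.050980 = 2.567
Σt over all 7·11 pixels = 1713467/12750 ≈ 134.3895686
V = pitch²·Σt = 1.93²·1713467/12750 = 500.588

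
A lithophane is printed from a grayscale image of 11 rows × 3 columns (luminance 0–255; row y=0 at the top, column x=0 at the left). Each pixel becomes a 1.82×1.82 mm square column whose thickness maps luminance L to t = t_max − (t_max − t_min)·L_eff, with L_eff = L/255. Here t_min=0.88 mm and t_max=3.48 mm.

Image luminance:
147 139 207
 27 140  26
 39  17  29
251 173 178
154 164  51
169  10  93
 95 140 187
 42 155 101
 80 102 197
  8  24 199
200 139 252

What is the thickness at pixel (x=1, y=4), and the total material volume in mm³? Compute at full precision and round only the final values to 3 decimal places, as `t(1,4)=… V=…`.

span = t_max - t_min = 3.48 - 0.88 = 2.600
L(1,4) = 164, L_eff = 164/255 = 0.643137
t(1,4) = 3.48 - 2.600·0.643137 = 1.808
Σt over all 11·3 pixels = 95266/1275 ≈ 74.7184314
V = pitch²·Σt = 1.82²·95266/1275 = 247.497

t(1,4)=1.808 V=247.497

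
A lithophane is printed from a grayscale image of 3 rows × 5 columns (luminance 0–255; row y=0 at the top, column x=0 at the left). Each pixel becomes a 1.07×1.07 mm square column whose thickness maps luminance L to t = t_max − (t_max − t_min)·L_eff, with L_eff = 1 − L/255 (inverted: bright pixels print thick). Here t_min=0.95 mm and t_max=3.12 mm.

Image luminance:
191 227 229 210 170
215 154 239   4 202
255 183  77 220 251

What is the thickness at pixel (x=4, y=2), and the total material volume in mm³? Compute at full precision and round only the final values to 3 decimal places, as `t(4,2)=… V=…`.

t(4,2)=3.086 V=43.858

span = t_max - t_min = 3.12 - 0.95 = 2.170
L(4,2) = 251, L_eff = 1 - 251/255 = 0.015686 (inverted)
t(4,2) = 3.12 - 2.170·0.015686 = 3.086
Σt over all 3·5 pixels = 488417/12750 ≈ 38.3072157
V = pitch²·Σt = 1.07²·488417/12750 = 43.858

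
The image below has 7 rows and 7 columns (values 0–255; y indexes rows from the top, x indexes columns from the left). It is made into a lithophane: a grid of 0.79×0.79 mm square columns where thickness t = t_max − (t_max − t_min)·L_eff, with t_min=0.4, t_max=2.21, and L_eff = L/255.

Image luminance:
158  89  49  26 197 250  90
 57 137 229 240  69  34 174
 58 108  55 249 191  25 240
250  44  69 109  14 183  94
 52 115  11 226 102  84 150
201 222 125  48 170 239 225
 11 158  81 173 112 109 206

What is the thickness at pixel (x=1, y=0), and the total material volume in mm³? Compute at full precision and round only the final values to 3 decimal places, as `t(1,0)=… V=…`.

t(1,0)=1.578 V=39.640

span = t_max - t_min = 2.21 - 0.4 = 1.810
L(1,0) = 89, L_eff = 89/255 = 0.349020
t(1,0) = 2.21 - 1.810·0.349020 = 1.578
Σt over all 7·7 pixels = 1619647/25500 ≈ 63.5155686
V = pitch²·Σt = 0.79²·1619647/25500 = 39.640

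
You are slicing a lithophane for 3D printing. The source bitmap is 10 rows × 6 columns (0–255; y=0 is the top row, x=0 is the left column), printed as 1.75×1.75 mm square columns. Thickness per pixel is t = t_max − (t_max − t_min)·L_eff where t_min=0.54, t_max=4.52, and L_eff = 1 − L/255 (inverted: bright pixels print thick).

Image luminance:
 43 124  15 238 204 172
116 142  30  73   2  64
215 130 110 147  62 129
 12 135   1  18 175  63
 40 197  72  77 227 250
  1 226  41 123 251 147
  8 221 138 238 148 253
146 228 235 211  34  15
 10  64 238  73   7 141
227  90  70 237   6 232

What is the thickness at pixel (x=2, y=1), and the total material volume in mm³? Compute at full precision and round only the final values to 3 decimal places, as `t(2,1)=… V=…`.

t(2,1)=1.008 V=450.165

span = t_max - t_min = 4.52 - 0.54 = 3.980
L(2,1) = 30, L_eff = 1 - 30/255 = 0.882353 (inverted)
t(2,1) = 4.52 - 3.980·0.882353 = 1.008
Σt over all 10·6 pixels = 937079/6375 ≈ 146.9927843
V = pitch²·Σt = 1.75²·937079/6375 = 450.165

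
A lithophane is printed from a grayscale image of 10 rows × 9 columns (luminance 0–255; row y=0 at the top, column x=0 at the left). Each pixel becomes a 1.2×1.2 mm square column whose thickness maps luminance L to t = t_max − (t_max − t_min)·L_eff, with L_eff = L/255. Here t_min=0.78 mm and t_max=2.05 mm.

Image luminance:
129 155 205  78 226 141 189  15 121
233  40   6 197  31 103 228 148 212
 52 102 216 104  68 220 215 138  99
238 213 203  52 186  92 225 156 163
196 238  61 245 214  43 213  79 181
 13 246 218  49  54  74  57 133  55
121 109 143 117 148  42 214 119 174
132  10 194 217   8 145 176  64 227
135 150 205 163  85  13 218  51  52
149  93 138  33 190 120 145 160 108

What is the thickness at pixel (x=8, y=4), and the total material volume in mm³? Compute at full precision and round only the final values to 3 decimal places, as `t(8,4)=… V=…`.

t(8,4)=1.149 V=178.643

span = t_max - t_min = 2.05 - 0.78 = 1.270
L(8,4) = 181, L_eff = 181/255 = 0.709804
t(8,4) = 2.05 - 1.270·0.709804 = 1.149
Σt over all 10·9 pixels = 1581739/12750 ≈ 124.0579608
V = pitch²·Σt = 1.2²·1581739/12750 = 178.643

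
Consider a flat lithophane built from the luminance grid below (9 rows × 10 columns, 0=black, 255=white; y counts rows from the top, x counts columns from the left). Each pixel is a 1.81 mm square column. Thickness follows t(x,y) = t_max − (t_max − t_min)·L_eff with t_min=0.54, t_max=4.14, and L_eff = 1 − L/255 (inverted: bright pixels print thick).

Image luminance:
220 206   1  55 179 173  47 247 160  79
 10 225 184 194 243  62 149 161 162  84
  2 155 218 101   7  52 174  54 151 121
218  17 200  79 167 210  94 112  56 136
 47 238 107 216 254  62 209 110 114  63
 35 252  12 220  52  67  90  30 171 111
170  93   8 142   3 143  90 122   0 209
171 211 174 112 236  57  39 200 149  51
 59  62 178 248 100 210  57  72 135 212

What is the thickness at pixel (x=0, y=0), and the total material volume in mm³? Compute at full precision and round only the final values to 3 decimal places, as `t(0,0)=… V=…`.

t(0,0)=3.646 V=683.610

span = t_max - t_min = 4.14 - 0.54 = 3.600
L(0,0) = 220, L_eff = 1 - 220/255 = 0.137255 (inverted)
t(0,0) = 4.14 - 3.600·0.137255 = 3.646
Σt over all 9·10 pixels = 88683/425 ≈ 208.6658824
V = pitch²·Σt = 1.81²·88683/425 = 683.610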